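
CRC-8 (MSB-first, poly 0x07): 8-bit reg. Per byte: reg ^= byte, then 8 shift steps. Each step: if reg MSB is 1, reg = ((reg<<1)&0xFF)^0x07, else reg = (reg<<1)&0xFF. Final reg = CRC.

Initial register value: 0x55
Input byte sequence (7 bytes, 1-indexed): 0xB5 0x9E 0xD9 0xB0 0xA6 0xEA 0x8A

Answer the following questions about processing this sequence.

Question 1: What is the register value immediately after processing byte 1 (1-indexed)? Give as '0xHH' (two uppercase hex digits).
Answer: 0xAE

Derivation:
After byte 1 (0xB5): reg=0xAE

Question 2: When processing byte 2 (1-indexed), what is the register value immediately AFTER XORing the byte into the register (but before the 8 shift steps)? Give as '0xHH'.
Answer: 0x30

Derivation:
Register before byte 2: 0xAE
Byte 2: 0x9E
0xAE XOR 0x9E = 0x30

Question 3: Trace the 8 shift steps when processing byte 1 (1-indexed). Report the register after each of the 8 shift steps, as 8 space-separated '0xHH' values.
Answer: 0xC7 0x89 0x15 0x2A 0x54 0xA8 0x57 0xAE

Derivation:
Register before byte 1: 0x55
After XOR with byte 0xB5: 0xE0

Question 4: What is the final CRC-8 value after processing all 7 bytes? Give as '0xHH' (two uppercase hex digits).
After byte 1 (0xB5): reg=0xAE
After byte 2 (0x9E): reg=0x90
After byte 3 (0xD9): reg=0xF8
After byte 4 (0xB0): reg=0xFF
After byte 5 (0xA6): reg=0x88
After byte 6 (0xEA): reg=0x29
After byte 7 (0x8A): reg=0x60

Answer: 0x60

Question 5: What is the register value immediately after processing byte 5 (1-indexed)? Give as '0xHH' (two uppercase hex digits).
Answer: 0x88

Derivation:
After byte 1 (0xB5): reg=0xAE
After byte 2 (0x9E): reg=0x90
After byte 3 (0xD9): reg=0xF8
After byte 4 (0xB0): reg=0xFF
After byte 5 (0xA6): reg=0x88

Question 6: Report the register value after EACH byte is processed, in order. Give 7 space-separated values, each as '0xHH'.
0xAE 0x90 0xF8 0xFF 0x88 0x29 0x60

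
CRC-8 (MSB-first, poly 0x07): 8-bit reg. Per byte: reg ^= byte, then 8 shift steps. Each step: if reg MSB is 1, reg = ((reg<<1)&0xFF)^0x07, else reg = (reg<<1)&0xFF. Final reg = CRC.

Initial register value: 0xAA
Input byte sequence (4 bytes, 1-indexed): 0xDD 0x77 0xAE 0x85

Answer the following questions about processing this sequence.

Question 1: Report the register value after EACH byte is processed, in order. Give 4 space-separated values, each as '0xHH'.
0x42 0x8B 0xFB 0x7D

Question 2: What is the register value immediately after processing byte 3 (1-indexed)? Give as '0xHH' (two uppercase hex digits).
After byte 1 (0xDD): reg=0x42
After byte 2 (0x77): reg=0x8B
After byte 3 (0xAE): reg=0xFB

Answer: 0xFB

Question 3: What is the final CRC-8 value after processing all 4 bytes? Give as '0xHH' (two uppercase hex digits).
After byte 1 (0xDD): reg=0x42
After byte 2 (0x77): reg=0x8B
After byte 3 (0xAE): reg=0xFB
After byte 4 (0x85): reg=0x7D

Answer: 0x7D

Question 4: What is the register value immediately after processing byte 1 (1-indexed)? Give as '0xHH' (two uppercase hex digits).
Answer: 0x42

Derivation:
After byte 1 (0xDD): reg=0x42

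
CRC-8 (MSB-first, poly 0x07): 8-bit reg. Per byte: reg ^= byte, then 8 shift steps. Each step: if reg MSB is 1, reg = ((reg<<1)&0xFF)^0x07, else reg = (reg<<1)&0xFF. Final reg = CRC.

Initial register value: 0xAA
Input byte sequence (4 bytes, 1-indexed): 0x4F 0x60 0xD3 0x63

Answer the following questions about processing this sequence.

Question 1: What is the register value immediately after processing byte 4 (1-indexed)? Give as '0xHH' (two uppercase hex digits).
Answer: 0x44

Derivation:
After byte 1 (0x4F): reg=0xB5
After byte 2 (0x60): reg=0x25
After byte 3 (0xD3): reg=0xCC
After byte 4 (0x63): reg=0x44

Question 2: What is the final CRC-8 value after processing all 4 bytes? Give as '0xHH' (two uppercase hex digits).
Answer: 0x44

Derivation:
After byte 1 (0x4F): reg=0xB5
After byte 2 (0x60): reg=0x25
After byte 3 (0xD3): reg=0xCC
After byte 4 (0x63): reg=0x44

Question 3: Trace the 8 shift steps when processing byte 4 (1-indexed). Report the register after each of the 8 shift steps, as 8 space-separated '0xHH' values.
After byte 1 (0x4F): reg=0xB5
After byte 2 (0x60): reg=0x25
After byte 3 (0xD3): reg=0xCC
Register before byte 4: 0xCC
After XOR with byte 0x63: 0xAF

Answer: 0x59 0xB2 0x63 0xC6 0x8B 0x11 0x22 0x44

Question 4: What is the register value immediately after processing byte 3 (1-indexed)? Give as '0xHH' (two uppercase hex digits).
After byte 1 (0x4F): reg=0xB5
After byte 2 (0x60): reg=0x25
After byte 3 (0xD3): reg=0xCC

Answer: 0xCC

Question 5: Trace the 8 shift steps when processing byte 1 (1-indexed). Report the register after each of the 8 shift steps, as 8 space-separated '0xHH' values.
Answer: 0xCD 0x9D 0x3D 0x7A 0xF4 0xEF 0xD9 0xB5

Derivation:
Register before byte 1: 0xAA
After XOR with byte 0x4F: 0xE5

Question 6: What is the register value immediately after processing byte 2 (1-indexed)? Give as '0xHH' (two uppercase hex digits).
Answer: 0x25

Derivation:
After byte 1 (0x4F): reg=0xB5
After byte 2 (0x60): reg=0x25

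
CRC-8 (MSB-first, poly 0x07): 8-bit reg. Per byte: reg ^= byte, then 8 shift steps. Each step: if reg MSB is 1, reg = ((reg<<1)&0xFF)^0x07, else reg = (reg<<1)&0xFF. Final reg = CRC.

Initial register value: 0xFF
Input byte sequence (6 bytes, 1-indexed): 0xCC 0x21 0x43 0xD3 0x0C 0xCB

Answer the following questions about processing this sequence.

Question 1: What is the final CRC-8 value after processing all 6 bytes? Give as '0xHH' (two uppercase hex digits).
After byte 1 (0xCC): reg=0x99
After byte 2 (0x21): reg=0x21
After byte 3 (0x43): reg=0x29
After byte 4 (0xD3): reg=0xE8
After byte 5 (0x0C): reg=0xB2
After byte 6 (0xCB): reg=0x68

Answer: 0x68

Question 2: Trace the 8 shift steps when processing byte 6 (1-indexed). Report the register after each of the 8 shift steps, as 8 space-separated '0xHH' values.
Answer: 0xF2 0xE3 0xC1 0x85 0x0D 0x1A 0x34 0x68

Derivation:
After byte 1 (0xCC): reg=0x99
After byte 2 (0x21): reg=0x21
After byte 3 (0x43): reg=0x29
After byte 4 (0xD3): reg=0xE8
After byte 5 (0x0C): reg=0xB2
Register before byte 6: 0xB2
After XOR with byte 0xCB: 0x79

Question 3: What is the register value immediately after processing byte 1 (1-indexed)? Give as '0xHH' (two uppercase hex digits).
After byte 1 (0xCC): reg=0x99

Answer: 0x99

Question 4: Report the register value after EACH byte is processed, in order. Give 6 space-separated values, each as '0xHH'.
0x99 0x21 0x29 0xE8 0xB2 0x68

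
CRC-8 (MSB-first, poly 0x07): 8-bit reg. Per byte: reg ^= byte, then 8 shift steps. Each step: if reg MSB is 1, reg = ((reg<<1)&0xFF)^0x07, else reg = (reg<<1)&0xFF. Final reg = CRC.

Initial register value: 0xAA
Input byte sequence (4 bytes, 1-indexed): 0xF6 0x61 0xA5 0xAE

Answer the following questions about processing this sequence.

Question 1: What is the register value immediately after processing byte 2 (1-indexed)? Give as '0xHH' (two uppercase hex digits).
After byte 1 (0xF6): reg=0x93
After byte 2 (0x61): reg=0xD0

Answer: 0xD0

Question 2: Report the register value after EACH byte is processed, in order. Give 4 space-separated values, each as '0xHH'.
0x93 0xD0 0x4C 0xA0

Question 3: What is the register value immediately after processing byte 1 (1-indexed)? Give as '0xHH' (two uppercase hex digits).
After byte 1 (0xF6): reg=0x93

Answer: 0x93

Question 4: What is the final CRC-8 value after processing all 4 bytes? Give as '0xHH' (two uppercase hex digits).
After byte 1 (0xF6): reg=0x93
After byte 2 (0x61): reg=0xD0
After byte 3 (0xA5): reg=0x4C
After byte 4 (0xAE): reg=0xA0

Answer: 0xA0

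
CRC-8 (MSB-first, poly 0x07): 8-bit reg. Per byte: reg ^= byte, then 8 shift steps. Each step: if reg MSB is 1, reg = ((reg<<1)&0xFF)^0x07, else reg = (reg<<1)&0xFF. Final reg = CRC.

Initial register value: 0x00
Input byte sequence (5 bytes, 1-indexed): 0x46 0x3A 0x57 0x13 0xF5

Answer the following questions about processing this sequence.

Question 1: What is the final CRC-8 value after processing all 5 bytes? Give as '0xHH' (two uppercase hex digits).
After byte 1 (0x46): reg=0xD5
After byte 2 (0x3A): reg=0x83
After byte 3 (0x57): reg=0x22
After byte 4 (0x13): reg=0x97
After byte 5 (0xF5): reg=0x29

Answer: 0x29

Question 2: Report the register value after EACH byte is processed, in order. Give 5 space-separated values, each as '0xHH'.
0xD5 0x83 0x22 0x97 0x29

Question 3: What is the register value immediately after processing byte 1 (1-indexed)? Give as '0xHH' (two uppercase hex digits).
After byte 1 (0x46): reg=0xD5

Answer: 0xD5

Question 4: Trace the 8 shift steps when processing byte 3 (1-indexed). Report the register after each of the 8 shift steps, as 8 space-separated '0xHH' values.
Answer: 0xAF 0x59 0xB2 0x63 0xC6 0x8B 0x11 0x22

Derivation:
After byte 1 (0x46): reg=0xD5
After byte 2 (0x3A): reg=0x83
Register before byte 3: 0x83
After XOR with byte 0x57: 0xD4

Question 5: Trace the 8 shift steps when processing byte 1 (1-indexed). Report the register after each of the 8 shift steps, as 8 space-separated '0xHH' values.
Answer: 0x8C 0x1F 0x3E 0x7C 0xF8 0xF7 0xE9 0xD5

Derivation:
Register before byte 1: 0x00
After XOR with byte 0x46: 0x46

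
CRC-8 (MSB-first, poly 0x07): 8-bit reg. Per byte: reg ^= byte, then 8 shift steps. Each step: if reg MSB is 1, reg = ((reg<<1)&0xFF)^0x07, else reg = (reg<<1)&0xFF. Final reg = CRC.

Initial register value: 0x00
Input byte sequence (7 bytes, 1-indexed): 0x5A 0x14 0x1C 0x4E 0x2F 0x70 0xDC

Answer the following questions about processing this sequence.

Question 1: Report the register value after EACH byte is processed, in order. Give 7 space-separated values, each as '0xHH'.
0x81 0xE2 0xF4 0x2F 0x00 0x57 0xB8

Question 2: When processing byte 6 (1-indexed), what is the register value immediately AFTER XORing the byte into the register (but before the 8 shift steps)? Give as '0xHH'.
Register before byte 6: 0x00
Byte 6: 0x70
0x00 XOR 0x70 = 0x70

Answer: 0x70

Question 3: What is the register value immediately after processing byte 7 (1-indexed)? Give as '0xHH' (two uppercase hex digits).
After byte 1 (0x5A): reg=0x81
After byte 2 (0x14): reg=0xE2
After byte 3 (0x1C): reg=0xF4
After byte 4 (0x4E): reg=0x2F
After byte 5 (0x2F): reg=0x00
After byte 6 (0x70): reg=0x57
After byte 7 (0xDC): reg=0xB8

Answer: 0xB8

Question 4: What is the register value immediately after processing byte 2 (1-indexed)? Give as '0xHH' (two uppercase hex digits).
After byte 1 (0x5A): reg=0x81
After byte 2 (0x14): reg=0xE2

Answer: 0xE2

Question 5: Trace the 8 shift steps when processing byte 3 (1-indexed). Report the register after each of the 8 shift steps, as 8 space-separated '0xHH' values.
After byte 1 (0x5A): reg=0x81
After byte 2 (0x14): reg=0xE2
Register before byte 3: 0xE2
After XOR with byte 0x1C: 0xFE

Answer: 0xFB 0xF1 0xE5 0xCD 0x9D 0x3D 0x7A 0xF4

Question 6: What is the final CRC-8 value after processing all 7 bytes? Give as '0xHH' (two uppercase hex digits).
Answer: 0xB8

Derivation:
After byte 1 (0x5A): reg=0x81
After byte 2 (0x14): reg=0xE2
After byte 3 (0x1C): reg=0xF4
After byte 4 (0x4E): reg=0x2F
After byte 5 (0x2F): reg=0x00
After byte 6 (0x70): reg=0x57
After byte 7 (0xDC): reg=0xB8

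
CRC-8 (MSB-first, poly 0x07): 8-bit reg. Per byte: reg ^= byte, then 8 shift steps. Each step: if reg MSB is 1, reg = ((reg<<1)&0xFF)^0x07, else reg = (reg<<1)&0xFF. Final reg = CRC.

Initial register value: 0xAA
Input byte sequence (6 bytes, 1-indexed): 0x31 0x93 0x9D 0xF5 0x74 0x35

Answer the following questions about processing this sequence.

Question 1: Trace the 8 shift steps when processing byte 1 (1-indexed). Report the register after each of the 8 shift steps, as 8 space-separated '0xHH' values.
Register before byte 1: 0xAA
After XOR with byte 0x31: 0x9B

Answer: 0x31 0x62 0xC4 0x8F 0x19 0x32 0x64 0xC8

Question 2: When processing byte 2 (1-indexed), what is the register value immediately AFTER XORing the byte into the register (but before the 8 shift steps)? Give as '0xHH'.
Answer: 0x5B

Derivation:
Register before byte 2: 0xC8
Byte 2: 0x93
0xC8 XOR 0x93 = 0x5B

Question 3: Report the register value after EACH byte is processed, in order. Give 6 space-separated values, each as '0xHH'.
0xC8 0x86 0x41 0x05 0x50 0x3C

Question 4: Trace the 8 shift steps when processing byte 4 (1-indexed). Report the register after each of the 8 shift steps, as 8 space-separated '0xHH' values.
After byte 1 (0x31): reg=0xC8
After byte 2 (0x93): reg=0x86
After byte 3 (0x9D): reg=0x41
Register before byte 4: 0x41
After XOR with byte 0xF5: 0xB4

Answer: 0x6F 0xDE 0xBB 0x71 0xE2 0xC3 0x81 0x05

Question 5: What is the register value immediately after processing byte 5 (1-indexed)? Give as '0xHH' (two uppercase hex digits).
After byte 1 (0x31): reg=0xC8
After byte 2 (0x93): reg=0x86
After byte 3 (0x9D): reg=0x41
After byte 4 (0xF5): reg=0x05
After byte 5 (0x74): reg=0x50

Answer: 0x50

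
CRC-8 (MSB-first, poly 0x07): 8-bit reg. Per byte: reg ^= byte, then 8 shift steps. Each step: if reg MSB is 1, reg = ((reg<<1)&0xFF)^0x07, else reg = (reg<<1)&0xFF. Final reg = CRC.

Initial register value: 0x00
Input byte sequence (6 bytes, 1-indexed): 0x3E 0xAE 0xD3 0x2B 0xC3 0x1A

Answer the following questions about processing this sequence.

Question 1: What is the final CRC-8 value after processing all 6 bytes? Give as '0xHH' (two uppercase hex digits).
After byte 1 (0x3E): reg=0xBA
After byte 2 (0xAE): reg=0x6C
After byte 3 (0xD3): reg=0x34
After byte 4 (0x2B): reg=0x5D
After byte 5 (0xC3): reg=0xD3
After byte 6 (0x1A): reg=0x71

Answer: 0x71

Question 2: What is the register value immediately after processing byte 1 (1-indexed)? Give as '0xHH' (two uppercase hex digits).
Answer: 0xBA

Derivation:
After byte 1 (0x3E): reg=0xBA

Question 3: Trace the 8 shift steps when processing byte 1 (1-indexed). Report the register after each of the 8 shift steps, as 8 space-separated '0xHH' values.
Answer: 0x7C 0xF8 0xF7 0xE9 0xD5 0xAD 0x5D 0xBA

Derivation:
Register before byte 1: 0x00
After XOR with byte 0x3E: 0x3E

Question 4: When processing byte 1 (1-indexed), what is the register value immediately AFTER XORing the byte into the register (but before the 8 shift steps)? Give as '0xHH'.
Answer: 0x3E

Derivation:
Register before byte 1: 0x00
Byte 1: 0x3E
0x00 XOR 0x3E = 0x3E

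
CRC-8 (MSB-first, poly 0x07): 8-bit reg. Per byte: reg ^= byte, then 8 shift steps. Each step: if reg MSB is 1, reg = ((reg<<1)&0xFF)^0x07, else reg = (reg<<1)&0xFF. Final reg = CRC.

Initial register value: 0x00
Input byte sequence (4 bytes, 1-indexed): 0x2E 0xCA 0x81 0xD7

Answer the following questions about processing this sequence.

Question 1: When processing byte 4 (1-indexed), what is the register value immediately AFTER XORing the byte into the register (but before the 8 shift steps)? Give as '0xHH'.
Answer: 0x59

Derivation:
Register before byte 4: 0x8E
Byte 4: 0xD7
0x8E XOR 0xD7 = 0x59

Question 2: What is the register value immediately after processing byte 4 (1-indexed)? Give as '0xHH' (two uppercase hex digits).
After byte 1 (0x2E): reg=0xCA
After byte 2 (0xCA): reg=0x00
After byte 3 (0x81): reg=0x8E
After byte 4 (0xD7): reg=0x88

Answer: 0x88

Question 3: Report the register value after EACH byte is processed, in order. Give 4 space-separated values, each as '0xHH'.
0xCA 0x00 0x8E 0x88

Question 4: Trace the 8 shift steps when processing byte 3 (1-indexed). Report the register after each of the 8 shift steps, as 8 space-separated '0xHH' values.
After byte 1 (0x2E): reg=0xCA
After byte 2 (0xCA): reg=0x00
Register before byte 3: 0x00
After XOR with byte 0x81: 0x81

Answer: 0x05 0x0A 0x14 0x28 0x50 0xA0 0x47 0x8E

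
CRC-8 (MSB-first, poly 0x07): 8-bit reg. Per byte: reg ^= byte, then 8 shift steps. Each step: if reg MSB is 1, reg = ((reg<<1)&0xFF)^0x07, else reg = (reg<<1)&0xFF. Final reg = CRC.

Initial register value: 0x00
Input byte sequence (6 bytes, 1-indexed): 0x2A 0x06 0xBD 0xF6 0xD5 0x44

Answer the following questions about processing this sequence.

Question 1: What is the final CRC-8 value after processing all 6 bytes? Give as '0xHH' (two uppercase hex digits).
Answer: 0x3A

Derivation:
After byte 1 (0x2A): reg=0xD6
After byte 2 (0x06): reg=0x3E
After byte 3 (0xBD): reg=0x80
After byte 4 (0xF6): reg=0x45
After byte 5 (0xD5): reg=0xF9
After byte 6 (0x44): reg=0x3A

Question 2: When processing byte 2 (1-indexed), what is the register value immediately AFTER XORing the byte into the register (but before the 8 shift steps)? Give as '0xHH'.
Answer: 0xD0

Derivation:
Register before byte 2: 0xD6
Byte 2: 0x06
0xD6 XOR 0x06 = 0xD0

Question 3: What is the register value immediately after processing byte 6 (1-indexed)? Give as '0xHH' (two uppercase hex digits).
Answer: 0x3A

Derivation:
After byte 1 (0x2A): reg=0xD6
After byte 2 (0x06): reg=0x3E
After byte 3 (0xBD): reg=0x80
After byte 4 (0xF6): reg=0x45
After byte 5 (0xD5): reg=0xF9
After byte 6 (0x44): reg=0x3A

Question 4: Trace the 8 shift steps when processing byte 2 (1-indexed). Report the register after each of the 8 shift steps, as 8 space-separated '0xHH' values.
Answer: 0xA7 0x49 0x92 0x23 0x46 0x8C 0x1F 0x3E

Derivation:
After byte 1 (0x2A): reg=0xD6
Register before byte 2: 0xD6
After XOR with byte 0x06: 0xD0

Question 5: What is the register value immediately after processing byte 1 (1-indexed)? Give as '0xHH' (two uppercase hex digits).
Answer: 0xD6

Derivation:
After byte 1 (0x2A): reg=0xD6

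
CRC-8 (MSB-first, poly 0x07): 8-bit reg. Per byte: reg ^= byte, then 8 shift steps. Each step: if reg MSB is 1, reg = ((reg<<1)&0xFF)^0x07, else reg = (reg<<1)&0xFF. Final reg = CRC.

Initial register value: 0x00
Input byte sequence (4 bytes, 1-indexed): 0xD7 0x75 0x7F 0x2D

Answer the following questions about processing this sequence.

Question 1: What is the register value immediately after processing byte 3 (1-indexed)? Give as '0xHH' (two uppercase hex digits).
After byte 1 (0xD7): reg=0x2B
After byte 2 (0x75): reg=0x9D
After byte 3 (0x7F): reg=0xA0

Answer: 0xA0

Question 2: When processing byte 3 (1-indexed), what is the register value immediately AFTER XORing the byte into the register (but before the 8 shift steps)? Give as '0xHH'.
Register before byte 3: 0x9D
Byte 3: 0x7F
0x9D XOR 0x7F = 0xE2

Answer: 0xE2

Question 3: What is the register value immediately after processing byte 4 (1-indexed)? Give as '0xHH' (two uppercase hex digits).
After byte 1 (0xD7): reg=0x2B
After byte 2 (0x75): reg=0x9D
After byte 3 (0x7F): reg=0xA0
After byte 4 (0x2D): reg=0xAA

Answer: 0xAA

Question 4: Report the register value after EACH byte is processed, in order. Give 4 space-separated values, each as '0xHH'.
0x2B 0x9D 0xA0 0xAA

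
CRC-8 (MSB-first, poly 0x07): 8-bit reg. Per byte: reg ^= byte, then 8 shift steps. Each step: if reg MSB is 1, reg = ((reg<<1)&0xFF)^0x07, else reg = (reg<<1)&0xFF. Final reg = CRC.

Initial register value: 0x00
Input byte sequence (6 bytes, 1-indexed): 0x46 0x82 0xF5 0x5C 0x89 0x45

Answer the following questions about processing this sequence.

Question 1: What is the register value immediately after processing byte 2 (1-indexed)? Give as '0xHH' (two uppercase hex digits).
After byte 1 (0x46): reg=0xD5
After byte 2 (0x82): reg=0xA2

Answer: 0xA2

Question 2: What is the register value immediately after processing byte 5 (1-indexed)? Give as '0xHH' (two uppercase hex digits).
Answer: 0x74

Derivation:
After byte 1 (0x46): reg=0xD5
After byte 2 (0x82): reg=0xA2
After byte 3 (0xF5): reg=0xA2
After byte 4 (0x5C): reg=0xF4
After byte 5 (0x89): reg=0x74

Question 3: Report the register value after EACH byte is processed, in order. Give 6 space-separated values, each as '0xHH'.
0xD5 0xA2 0xA2 0xF4 0x74 0x97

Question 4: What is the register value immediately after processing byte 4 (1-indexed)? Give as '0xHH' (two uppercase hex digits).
Answer: 0xF4

Derivation:
After byte 1 (0x46): reg=0xD5
After byte 2 (0x82): reg=0xA2
After byte 3 (0xF5): reg=0xA2
After byte 4 (0x5C): reg=0xF4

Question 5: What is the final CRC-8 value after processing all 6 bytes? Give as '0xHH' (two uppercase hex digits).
After byte 1 (0x46): reg=0xD5
After byte 2 (0x82): reg=0xA2
After byte 3 (0xF5): reg=0xA2
After byte 4 (0x5C): reg=0xF4
After byte 5 (0x89): reg=0x74
After byte 6 (0x45): reg=0x97

Answer: 0x97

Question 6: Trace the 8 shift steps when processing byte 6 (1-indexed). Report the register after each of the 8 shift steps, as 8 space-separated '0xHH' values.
After byte 1 (0x46): reg=0xD5
After byte 2 (0x82): reg=0xA2
After byte 3 (0xF5): reg=0xA2
After byte 4 (0x5C): reg=0xF4
After byte 5 (0x89): reg=0x74
Register before byte 6: 0x74
After XOR with byte 0x45: 0x31

Answer: 0x62 0xC4 0x8F 0x19 0x32 0x64 0xC8 0x97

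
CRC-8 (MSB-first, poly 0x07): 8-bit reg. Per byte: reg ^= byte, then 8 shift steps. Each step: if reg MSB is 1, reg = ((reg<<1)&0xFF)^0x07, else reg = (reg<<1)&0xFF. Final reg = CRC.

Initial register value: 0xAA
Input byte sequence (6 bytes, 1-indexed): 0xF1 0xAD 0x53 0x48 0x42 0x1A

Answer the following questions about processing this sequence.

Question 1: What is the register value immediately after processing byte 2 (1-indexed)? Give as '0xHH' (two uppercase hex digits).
Answer: 0xD1

Derivation:
After byte 1 (0xF1): reg=0x86
After byte 2 (0xAD): reg=0xD1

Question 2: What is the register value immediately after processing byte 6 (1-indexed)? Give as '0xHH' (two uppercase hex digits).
After byte 1 (0xF1): reg=0x86
After byte 2 (0xAD): reg=0xD1
After byte 3 (0x53): reg=0x87
After byte 4 (0x48): reg=0x63
After byte 5 (0x42): reg=0xE7
After byte 6 (0x1A): reg=0xFD

Answer: 0xFD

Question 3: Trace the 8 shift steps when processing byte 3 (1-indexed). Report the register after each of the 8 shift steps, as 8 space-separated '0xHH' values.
After byte 1 (0xF1): reg=0x86
After byte 2 (0xAD): reg=0xD1
Register before byte 3: 0xD1
After XOR with byte 0x53: 0x82

Answer: 0x03 0x06 0x0C 0x18 0x30 0x60 0xC0 0x87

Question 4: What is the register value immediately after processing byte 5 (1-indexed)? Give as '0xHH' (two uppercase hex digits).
After byte 1 (0xF1): reg=0x86
After byte 2 (0xAD): reg=0xD1
After byte 3 (0x53): reg=0x87
After byte 4 (0x48): reg=0x63
After byte 5 (0x42): reg=0xE7

Answer: 0xE7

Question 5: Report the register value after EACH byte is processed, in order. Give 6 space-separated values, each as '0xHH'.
0x86 0xD1 0x87 0x63 0xE7 0xFD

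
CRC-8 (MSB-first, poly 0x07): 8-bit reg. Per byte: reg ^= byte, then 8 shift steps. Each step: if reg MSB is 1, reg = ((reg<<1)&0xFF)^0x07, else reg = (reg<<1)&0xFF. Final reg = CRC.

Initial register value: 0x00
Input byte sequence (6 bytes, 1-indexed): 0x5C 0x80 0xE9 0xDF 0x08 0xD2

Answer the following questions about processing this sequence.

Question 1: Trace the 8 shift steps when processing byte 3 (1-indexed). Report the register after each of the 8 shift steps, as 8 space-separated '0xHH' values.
After byte 1 (0x5C): reg=0x93
After byte 2 (0x80): reg=0x79
Register before byte 3: 0x79
After XOR with byte 0xE9: 0x90

Answer: 0x27 0x4E 0x9C 0x3F 0x7E 0xFC 0xFF 0xF9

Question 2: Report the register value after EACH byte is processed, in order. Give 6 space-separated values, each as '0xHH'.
0x93 0x79 0xF9 0xF2 0xE8 0xA6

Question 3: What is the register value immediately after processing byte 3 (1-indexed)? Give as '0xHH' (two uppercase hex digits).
After byte 1 (0x5C): reg=0x93
After byte 2 (0x80): reg=0x79
After byte 3 (0xE9): reg=0xF9

Answer: 0xF9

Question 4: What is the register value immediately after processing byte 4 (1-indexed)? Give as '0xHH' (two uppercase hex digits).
Answer: 0xF2

Derivation:
After byte 1 (0x5C): reg=0x93
After byte 2 (0x80): reg=0x79
After byte 3 (0xE9): reg=0xF9
After byte 4 (0xDF): reg=0xF2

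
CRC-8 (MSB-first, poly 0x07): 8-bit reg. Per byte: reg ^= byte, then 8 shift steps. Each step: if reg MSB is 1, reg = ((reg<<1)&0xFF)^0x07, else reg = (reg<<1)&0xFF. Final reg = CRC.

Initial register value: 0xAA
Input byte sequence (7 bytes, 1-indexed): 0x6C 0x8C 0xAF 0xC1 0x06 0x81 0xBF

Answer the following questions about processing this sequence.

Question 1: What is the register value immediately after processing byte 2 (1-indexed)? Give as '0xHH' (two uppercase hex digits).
After byte 1 (0x6C): reg=0x5C
After byte 2 (0x8C): reg=0x3E

Answer: 0x3E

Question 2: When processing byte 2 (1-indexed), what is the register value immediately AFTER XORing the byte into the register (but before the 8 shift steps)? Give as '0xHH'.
Register before byte 2: 0x5C
Byte 2: 0x8C
0x5C XOR 0x8C = 0xD0

Answer: 0xD0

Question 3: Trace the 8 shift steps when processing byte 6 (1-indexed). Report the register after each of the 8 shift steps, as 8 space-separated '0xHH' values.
Answer: 0x55 0xAA 0x53 0xA6 0x4B 0x96 0x2B 0x56

Derivation:
After byte 1 (0x6C): reg=0x5C
After byte 2 (0x8C): reg=0x3E
After byte 3 (0xAF): reg=0xFE
After byte 4 (0xC1): reg=0xBD
After byte 5 (0x06): reg=0x28
Register before byte 6: 0x28
After XOR with byte 0x81: 0xA9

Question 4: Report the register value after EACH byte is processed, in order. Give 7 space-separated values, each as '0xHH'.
0x5C 0x3E 0xFE 0xBD 0x28 0x56 0x91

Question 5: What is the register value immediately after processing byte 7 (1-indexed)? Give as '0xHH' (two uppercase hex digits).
Answer: 0x91

Derivation:
After byte 1 (0x6C): reg=0x5C
After byte 2 (0x8C): reg=0x3E
After byte 3 (0xAF): reg=0xFE
After byte 4 (0xC1): reg=0xBD
After byte 5 (0x06): reg=0x28
After byte 6 (0x81): reg=0x56
After byte 7 (0xBF): reg=0x91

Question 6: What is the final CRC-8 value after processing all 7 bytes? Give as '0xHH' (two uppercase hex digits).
Answer: 0x91

Derivation:
After byte 1 (0x6C): reg=0x5C
After byte 2 (0x8C): reg=0x3E
After byte 3 (0xAF): reg=0xFE
After byte 4 (0xC1): reg=0xBD
After byte 5 (0x06): reg=0x28
After byte 6 (0x81): reg=0x56
After byte 7 (0xBF): reg=0x91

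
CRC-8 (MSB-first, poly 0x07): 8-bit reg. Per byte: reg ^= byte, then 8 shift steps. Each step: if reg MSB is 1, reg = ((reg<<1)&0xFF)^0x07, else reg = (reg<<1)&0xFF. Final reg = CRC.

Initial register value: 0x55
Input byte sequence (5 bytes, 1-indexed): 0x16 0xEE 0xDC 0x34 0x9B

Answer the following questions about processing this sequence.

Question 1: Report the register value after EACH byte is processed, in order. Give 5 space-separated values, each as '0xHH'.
0xCE 0xE0 0xB4 0x89 0x7E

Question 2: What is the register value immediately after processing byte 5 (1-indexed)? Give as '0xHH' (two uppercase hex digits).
After byte 1 (0x16): reg=0xCE
After byte 2 (0xEE): reg=0xE0
After byte 3 (0xDC): reg=0xB4
After byte 4 (0x34): reg=0x89
After byte 5 (0x9B): reg=0x7E

Answer: 0x7E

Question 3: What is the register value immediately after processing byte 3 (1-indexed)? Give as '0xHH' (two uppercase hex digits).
After byte 1 (0x16): reg=0xCE
After byte 2 (0xEE): reg=0xE0
After byte 3 (0xDC): reg=0xB4

Answer: 0xB4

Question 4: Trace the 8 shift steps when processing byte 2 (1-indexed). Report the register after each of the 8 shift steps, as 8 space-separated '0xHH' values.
Answer: 0x40 0x80 0x07 0x0E 0x1C 0x38 0x70 0xE0

Derivation:
After byte 1 (0x16): reg=0xCE
Register before byte 2: 0xCE
After XOR with byte 0xEE: 0x20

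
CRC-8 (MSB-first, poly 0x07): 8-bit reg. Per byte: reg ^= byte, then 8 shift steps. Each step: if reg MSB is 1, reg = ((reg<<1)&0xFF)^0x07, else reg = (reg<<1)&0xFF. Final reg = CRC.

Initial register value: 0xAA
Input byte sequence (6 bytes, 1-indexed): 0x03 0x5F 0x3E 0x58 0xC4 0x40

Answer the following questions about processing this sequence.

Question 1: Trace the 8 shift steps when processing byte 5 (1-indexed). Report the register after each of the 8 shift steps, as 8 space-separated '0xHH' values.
Answer: 0xBC 0x7F 0xFE 0xFB 0xF1 0xE5 0xCD 0x9D

Derivation:
After byte 1 (0x03): reg=0x56
After byte 2 (0x5F): reg=0x3F
After byte 3 (0x3E): reg=0x07
After byte 4 (0x58): reg=0x9A
Register before byte 5: 0x9A
After XOR with byte 0xC4: 0x5E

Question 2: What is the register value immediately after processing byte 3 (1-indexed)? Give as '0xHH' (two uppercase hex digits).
Answer: 0x07

Derivation:
After byte 1 (0x03): reg=0x56
After byte 2 (0x5F): reg=0x3F
After byte 3 (0x3E): reg=0x07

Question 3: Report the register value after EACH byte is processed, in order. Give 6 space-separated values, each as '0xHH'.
0x56 0x3F 0x07 0x9A 0x9D 0x1D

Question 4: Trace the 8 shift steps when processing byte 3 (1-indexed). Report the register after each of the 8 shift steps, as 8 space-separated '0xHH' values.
Answer: 0x02 0x04 0x08 0x10 0x20 0x40 0x80 0x07

Derivation:
After byte 1 (0x03): reg=0x56
After byte 2 (0x5F): reg=0x3F
Register before byte 3: 0x3F
After XOR with byte 0x3E: 0x01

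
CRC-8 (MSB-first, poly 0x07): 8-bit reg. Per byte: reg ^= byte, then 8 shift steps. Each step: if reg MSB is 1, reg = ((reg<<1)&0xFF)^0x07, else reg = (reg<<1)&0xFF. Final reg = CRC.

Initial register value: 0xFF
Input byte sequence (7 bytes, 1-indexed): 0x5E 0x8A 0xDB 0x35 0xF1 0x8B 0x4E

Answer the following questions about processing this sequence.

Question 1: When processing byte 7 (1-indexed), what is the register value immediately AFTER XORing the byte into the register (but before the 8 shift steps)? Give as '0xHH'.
Register before byte 7: 0x6B
Byte 7: 0x4E
0x6B XOR 0x4E = 0x25

Answer: 0x25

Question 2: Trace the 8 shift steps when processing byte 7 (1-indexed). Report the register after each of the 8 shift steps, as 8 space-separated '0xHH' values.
After byte 1 (0x5E): reg=0x6E
After byte 2 (0x8A): reg=0xB2
After byte 3 (0xDB): reg=0x18
After byte 4 (0x35): reg=0xC3
After byte 5 (0xF1): reg=0x9E
After byte 6 (0x8B): reg=0x6B
Register before byte 7: 0x6B
After XOR with byte 0x4E: 0x25

Answer: 0x4A 0x94 0x2F 0x5E 0xBC 0x7F 0xFE 0xFB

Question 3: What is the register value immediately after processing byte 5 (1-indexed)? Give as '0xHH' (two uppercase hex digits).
After byte 1 (0x5E): reg=0x6E
After byte 2 (0x8A): reg=0xB2
After byte 3 (0xDB): reg=0x18
After byte 4 (0x35): reg=0xC3
After byte 5 (0xF1): reg=0x9E

Answer: 0x9E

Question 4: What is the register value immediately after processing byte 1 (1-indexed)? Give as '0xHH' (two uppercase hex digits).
Answer: 0x6E

Derivation:
After byte 1 (0x5E): reg=0x6E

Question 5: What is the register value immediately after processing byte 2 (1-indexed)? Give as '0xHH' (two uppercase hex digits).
Answer: 0xB2

Derivation:
After byte 1 (0x5E): reg=0x6E
After byte 2 (0x8A): reg=0xB2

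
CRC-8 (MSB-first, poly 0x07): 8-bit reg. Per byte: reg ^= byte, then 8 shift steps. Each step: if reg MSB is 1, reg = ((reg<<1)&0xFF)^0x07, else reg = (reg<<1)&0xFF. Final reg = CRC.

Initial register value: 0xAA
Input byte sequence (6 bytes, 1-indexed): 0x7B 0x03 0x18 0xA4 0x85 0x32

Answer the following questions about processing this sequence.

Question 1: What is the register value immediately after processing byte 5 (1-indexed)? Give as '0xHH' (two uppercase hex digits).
After byte 1 (0x7B): reg=0x39
After byte 2 (0x03): reg=0xA6
After byte 3 (0x18): reg=0x33
After byte 4 (0xA4): reg=0xEC
After byte 5 (0x85): reg=0x18

Answer: 0x18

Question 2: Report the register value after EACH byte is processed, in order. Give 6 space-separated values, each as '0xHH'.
0x39 0xA6 0x33 0xEC 0x18 0xD6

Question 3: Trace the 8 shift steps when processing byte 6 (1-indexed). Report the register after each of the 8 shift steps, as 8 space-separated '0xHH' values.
After byte 1 (0x7B): reg=0x39
After byte 2 (0x03): reg=0xA6
After byte 3 (0x18): reg=0x33
After byte 4 (0xA4): reg=0xEC
After byte 5 (0x85): reg=0x18
Register before byte 6: 0x18
After XOR with byte 0x32: 0x2A

Answer: 0x54 0xA8 0x57 0xAE 0x5B 0xB6 0x6B 0xD6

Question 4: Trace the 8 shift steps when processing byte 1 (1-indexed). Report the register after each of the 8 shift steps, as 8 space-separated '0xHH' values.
Register before byte 1: 0xAA
After XOR with byte 0x7B: 0xD1

Answer: 0xA5 0x4D 0x9A 0x33 0x66 0xCC 0x9F 0x39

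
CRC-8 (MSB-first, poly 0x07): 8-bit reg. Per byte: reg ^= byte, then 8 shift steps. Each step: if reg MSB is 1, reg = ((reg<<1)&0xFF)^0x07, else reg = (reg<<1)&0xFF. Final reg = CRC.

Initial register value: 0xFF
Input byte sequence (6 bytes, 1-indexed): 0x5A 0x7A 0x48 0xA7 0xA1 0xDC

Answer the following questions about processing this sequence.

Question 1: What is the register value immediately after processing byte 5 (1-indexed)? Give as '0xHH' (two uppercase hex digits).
Answer: 0x7A

Derivation:
After byte 1 (0x5A): reg=0x72
After byte 2 (0x7A): reg=0x38
After byte 3 (0x48): reg=0x57
After byte 4 (0xA7): reg=0xDE
After byte 5 (0xA1): reg=0x7A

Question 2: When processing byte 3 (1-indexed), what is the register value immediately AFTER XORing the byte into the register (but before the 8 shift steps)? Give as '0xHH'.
Answer: 0x70

Derivation:
Register before byte 3: 0x38
Byte 3: 0x48
0x38 XOR 0x48 = 0x70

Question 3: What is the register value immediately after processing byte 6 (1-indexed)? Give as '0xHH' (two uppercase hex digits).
Answer: 0x7B

Derivation:
After byte 1 (0x5A): reg=0x72
After byte 2 (0x7A): reg=0x38
After byte 3 (0x48): reg=0x57
After byte 4 (0xA7): reg=0xDE
After byte 5 (0xA1): reg=0x7A
After byte 6 (0xDC): reg=0x7B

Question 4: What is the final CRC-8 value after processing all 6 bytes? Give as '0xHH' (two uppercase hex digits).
After byte 1 (0x5A): reg=0x72
After byte 2 (0x7A): reg=0x38
After byte 3 (0x48): reg=0x57
After byte 4 (0xA7): reg=0xDE
After byte 5 (0xA1): reg=0x7A
After byte 6 (0xDC): reg=0x7B

Answer: 0x7B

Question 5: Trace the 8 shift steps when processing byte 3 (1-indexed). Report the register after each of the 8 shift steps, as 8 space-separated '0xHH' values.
After byte 1 (0x5A): reg=0x72
After byte 2 (0x7A): reg=0x38
Register before byte 3: 0x38
After XOR with byte 0x48: 0x70

Answer: 0xE0 0xC7 0x89 0x15 0x2A 0x54 0xA8 0x57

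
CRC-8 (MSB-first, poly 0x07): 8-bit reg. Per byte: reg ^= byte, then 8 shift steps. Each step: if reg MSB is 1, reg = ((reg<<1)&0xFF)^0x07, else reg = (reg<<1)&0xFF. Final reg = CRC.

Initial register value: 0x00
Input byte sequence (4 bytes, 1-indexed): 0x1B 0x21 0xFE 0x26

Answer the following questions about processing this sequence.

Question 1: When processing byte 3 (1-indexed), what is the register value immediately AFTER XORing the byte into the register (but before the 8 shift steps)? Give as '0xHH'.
Answer: 0xD9

Derivation:
Register before byte 3: 0x27
Byte 3: 0xFE
0x27 XOR 0xFE = 0xD9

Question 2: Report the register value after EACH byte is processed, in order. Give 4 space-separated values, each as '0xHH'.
0x41 0x27 0x01 0xF5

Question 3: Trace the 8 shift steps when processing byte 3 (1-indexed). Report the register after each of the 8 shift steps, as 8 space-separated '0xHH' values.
Answer: 0xB5 0x6D 0xDA 0xB3 0x61 0xC2 0x83 0x01

Derivation:
After byte 1 (0x1B): reg=0x41
After byte 2 (0x21): reg=0x27
Register before byte 3: 0x27
After XOR with byte 0xFE: 0xD9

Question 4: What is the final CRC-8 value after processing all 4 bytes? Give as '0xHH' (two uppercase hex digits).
Answer: 0xF5

Derivation:
After byte 1 (0x1B): reg=0x41
After byte 2 (0x21): reg=0x27
After byte 3 (0xFE): reg=0x01
After byte 4 (0x26): reg=0xF5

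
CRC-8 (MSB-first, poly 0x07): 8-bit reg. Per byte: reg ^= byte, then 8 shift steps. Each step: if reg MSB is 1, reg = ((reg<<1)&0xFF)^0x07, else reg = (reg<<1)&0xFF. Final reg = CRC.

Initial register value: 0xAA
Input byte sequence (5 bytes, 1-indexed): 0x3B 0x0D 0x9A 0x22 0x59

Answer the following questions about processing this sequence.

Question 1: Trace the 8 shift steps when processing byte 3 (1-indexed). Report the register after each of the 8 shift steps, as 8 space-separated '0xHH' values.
After byte 1 (0x3B): reg=0xFE
After byte 2 (0x0D): reg=0xD7
Register before byte 3: 0xD7
After XOR with byte 0x9A: 0x4D

Answer: 0x9A 0x33 0x66 0xCC 0x9F 0x39 0x72 0xE4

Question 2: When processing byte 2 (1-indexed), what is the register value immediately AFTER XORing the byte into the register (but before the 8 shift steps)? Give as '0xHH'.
Register before byte 2: 0xFE
Byte 2: 0x0D
0xFE XOR 0x0D = 0xF3

Answer: 0xF3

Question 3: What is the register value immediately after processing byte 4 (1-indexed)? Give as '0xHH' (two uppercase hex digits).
After byte 1 (0x3B): reg=0xFE
After byte 2 (0x0D): reg=0xD7
After byte 3 (0x9A): reg=0xE4
After byte 4 (0x22): reg=0x5C

Answer: 0x5C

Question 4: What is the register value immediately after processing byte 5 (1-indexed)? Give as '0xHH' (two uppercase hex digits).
After byte 1 (0x3B): reg=0xFE
After byte 2 (0x0D): reg=0xD7
After byte 3 (0x9A): reg=0xE4
After byte 4 (0x22): reg=0x5C
After byte 5 (0x59): reg=0x1B

Answer: 0x1B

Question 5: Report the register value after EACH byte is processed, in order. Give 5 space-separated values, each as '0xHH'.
0xFE 0xD7 0xE4 0x5C 0x1B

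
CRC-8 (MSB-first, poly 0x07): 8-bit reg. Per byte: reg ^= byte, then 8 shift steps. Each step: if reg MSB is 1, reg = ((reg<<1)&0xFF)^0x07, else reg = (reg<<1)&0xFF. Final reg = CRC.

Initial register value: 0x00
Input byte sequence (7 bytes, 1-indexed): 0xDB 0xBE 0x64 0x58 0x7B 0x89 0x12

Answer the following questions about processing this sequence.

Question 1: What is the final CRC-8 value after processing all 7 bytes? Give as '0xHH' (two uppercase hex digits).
After byte 1 (0xDB): reg=0x0F
After byte 2 (0xBE): reg=0x1E
After byte 3 (0x64): reg=0x61
After byte 4 (0x58): reg=0xAF
After byte 5 (0x7B): reg=0x22
After byte 6 (0x89): reg=0x58
After byte 7 (0x12): reg=0xF1

Answer: 0xF1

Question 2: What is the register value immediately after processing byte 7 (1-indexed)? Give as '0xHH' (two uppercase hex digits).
Answer: 0xF1

Derivation:
After byte 1 (0xDB): reg=0x0F
After byte 2 (0xBE): reg=0x1E
After byte 3 (0x64): reg=0x61
After byte 4 (0x58): reg=0xAF
After byte 5 (0x7B): reg=0x22
After byte 6 (0x89): reg=0x58
After byte 7 (0x12): reg=0xF1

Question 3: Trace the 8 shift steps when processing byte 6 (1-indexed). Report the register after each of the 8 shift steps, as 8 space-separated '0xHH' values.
Answer: 0x51 0xA2 0x43 0x86 0x0B 0x16 0x2C 0x58

Derivation:
After byte 1 (0xDB): reg=0x0F
After byte 2 (0xBE): reg=0x1E
After byte 3 (0x64): reg=0x61
After byte 4 (0x58): reg=0xAF
After byte 5 (0x7B): reg=0x22
Register before byte 6: 0x22
After XOR with byte 0x89: 0xAB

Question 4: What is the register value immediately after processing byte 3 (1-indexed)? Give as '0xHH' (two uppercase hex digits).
After byte 1 (0xDB): reg=0x0F
After byte 2 (0xBE): reg=0x1E
After byte 3 (0x64): reg=0x61

Answer: 0x61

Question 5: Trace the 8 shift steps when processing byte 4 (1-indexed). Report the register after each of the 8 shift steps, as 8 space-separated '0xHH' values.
After byte 1 (0xDB): reg=0x0F
After byte 2 (0xBE): reg=0x1E
After byte 3 (0x64): reg=0x61
Register before byte 4: 0x61
After XOR with byte 0x58: 0x39

Answer: 0x72 0xE4 0xCF 0x99 0x35 0x6A 0xD4 0xAF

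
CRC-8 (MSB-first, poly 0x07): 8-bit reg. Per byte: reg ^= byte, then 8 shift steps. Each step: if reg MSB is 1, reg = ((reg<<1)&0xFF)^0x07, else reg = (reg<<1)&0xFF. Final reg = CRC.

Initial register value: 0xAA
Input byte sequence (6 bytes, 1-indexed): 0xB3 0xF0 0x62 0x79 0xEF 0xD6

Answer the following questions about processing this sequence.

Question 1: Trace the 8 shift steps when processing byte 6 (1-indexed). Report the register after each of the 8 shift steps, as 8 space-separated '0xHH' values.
After byte 1 (0xB3): reg=0x4F
After byte 2 (0xF0): reg=0x34
After byte 3 (0x62): reg=0xA5
After byte 4 (0x79): reg=0x1A
After byte 5 (0xEF): reg=0xC5
Register before byte 6: 0xC5
After XOR with byte 0xD6: 0x13

Answer: 0x26 0x4C 0x98 0x37 0x6E 0xDC 0xBF 0x79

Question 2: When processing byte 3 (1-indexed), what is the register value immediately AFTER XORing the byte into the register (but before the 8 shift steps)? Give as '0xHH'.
Answer: 0x56

Derivation:
Register before byte 3: 0x34
Byte 3: 0x62
0x34 XOR 0x62 = 0x56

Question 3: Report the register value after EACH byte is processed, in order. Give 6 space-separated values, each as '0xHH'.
0x4F 0x34 0xA5 0x1A 0xC5 0x79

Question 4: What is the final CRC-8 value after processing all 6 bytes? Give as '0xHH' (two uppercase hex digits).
After byte 1 (0xB3): reg=0x4F
After byte 2 (0xF0): reg=0x34
After byte 3 (0x62): reg=0xA5
After byte 4 (0x79): reg=0x1A
After byte 5 (0xEF): reg=0xC5
After byte 6 (0xD6): reg=0x79

Answer: 0x79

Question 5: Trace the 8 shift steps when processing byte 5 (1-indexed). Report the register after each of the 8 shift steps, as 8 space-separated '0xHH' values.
After byte 1 (0xB3): reg=0x4F
After byte 2 (0xF0): reg=0x34
After byte 3 (0x62): reg=0xA5
After byte 4 (0x79): reg=0x1A
Register before byte 5: 0x1A
After XOR with byte 0xEF: 0xF5

Answer: 0xED 0xDD 0xBD 0x7D 0xFA 0xF3 0xE1 0xC5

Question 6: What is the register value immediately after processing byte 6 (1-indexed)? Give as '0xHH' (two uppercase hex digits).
Answer: 0x79

Derivation:
After byte 1 (0xB3): reg=0x4F
After byte 2 (0xF0): reg=0x34
After byte 3 (0x62): reg=0xA5
After byte 4 (0x79): reg=0x1A
After byte 5 (0xEF): reg=0xC5
After byte 6 (0xD6): reg=0x79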